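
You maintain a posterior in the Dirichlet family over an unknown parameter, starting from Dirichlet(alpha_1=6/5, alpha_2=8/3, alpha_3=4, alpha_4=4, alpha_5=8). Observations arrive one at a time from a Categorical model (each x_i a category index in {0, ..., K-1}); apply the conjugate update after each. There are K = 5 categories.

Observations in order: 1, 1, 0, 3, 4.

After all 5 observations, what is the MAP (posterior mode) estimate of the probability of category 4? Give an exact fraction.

60/149

obs 1: x=1 → posterior Dirichlet(6/5, 11/3, 4, 4, 8)
obs 2: x=1 → posterior Dirichlet(6/5, 14/3, 4, 4, 8)
obs 3: x=0 → posterior Dirichlet(11/5, 14/3, 4, 4, 8)
obs 4: x=3 → posterior Dirichlet(11/5, 14/3, 4, 5, 8)
obs 5: x=4 → posterior Dirichlet(11/5, 14/3, 4, 5, 9)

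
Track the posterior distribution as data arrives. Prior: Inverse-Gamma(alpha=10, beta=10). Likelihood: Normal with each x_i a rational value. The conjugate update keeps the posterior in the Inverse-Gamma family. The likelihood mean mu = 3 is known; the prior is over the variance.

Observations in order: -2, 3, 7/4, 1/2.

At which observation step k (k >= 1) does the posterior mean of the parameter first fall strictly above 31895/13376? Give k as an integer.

k = 4

obs 1: x=-2 → posterior Inverse-Gamma(21/2, 45/2)
obs 2: x=3 → posterior Inverse-Gamma(11, 45/2)
obs 3: x=7/4 → posterior Inverse-Gamma(23/2, 745/32)
obs 4: x=1/2 → posterior Inverse-Gamma(12, 845/32)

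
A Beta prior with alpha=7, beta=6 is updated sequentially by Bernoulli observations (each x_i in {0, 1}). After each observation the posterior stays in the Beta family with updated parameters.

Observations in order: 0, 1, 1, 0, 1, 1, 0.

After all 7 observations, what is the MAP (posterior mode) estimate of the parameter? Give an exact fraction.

5/9

obs 1: x=0 → posterior Beta(7, 7)
obs 2: x=1 → posterior Beta(8, 7)
obs 3: x=1 → posterior Beta(9, 7)
obs 4: x=0 → posterior Beta(9, 8)
obs 5: x=1 → posterior Beta(10, 8)
obs 6: x=1 → posterior Beta(11, 8)
obs 7: x=0 → posterior Beta(11, 9)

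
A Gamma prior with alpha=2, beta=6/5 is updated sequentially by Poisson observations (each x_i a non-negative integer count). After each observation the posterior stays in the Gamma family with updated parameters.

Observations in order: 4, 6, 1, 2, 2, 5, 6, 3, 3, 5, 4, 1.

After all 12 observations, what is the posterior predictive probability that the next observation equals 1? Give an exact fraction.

25255492656044083522974163340544032157642556345254030181352621913498728089434193920/202593586297473420339433781854835798243386530068019028624983093558347936097633274151

obs 1: x=4 → posterior Gamma(6, 11/5)
obs 2: x=6 → posterior Gamma(12, 16/5)
obs 3: x=1 → posterior Gamma(13, 21/5)
obs 4: x=2 → posterior Gamma(15, 26/5)
obs 5: x=2 → posterior Gamma(17, 31/5)
obs 6: x=5 → posterior Gamma(22, 36/5)
obs 7: x=6 → posterior Gamma(28, 41/5)
obs 8: x=3 → posterior Gamma(31, 46/5)
obs 9: x=3 → posterior Gamma(34, 51/5)
obs 10: x=5 → posterior Gamma(39, 56/5)
obs 11: x=4 → posterior Gamma(43, 61/5)
obs 12: x=1 → posterior Gamma(44, 66/5)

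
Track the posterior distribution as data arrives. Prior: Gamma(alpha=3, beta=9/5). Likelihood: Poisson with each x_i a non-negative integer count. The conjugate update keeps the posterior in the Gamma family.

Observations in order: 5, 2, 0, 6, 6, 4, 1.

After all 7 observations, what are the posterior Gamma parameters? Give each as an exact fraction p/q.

alpha=27, beta=44/5

obs 1: x=5 → posterior Gamma(8, 14/5)
obs 2: x=2 → posterior Gamma(10, 19/5)
obs 3: x=0 → posterior Gamma(10, 24/5)
obs 4: x=6 → posterior Gamma(16, 29/5)
obs 5: x=6 → posterior Gamma(22, 34/5)
obs 6: x=4 → posterior Gamma(26, 39/5)
obs 7: x=1 → posterior Gamma(27, 44/5)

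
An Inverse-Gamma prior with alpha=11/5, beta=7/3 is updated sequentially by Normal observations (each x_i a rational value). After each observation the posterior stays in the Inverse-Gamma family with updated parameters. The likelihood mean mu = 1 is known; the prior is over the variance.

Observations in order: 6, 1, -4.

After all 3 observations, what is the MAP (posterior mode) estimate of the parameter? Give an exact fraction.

obs 1: x=6 → posterior Inverse-Gamma(27/10, 89/6)
obs 2: x=1 → posterior Inverse-Gamma(16/5, 89/6)
obs 3: x=-4 → posterior Inverse-Gamma(37/10, 82/3)

820/141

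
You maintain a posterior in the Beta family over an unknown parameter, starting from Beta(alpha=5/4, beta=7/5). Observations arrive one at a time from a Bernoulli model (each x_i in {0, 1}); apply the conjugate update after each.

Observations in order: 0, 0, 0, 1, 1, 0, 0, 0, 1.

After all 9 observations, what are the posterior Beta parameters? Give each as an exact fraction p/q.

obs 1: x=0 → posterior Beta(5/4, 12/5)
obs 2: x=0 → posterior Beta(5/4, 17/5)
obs 3: x=0 → posterior Beta(5/4, 22/5)
obs 4: x=1 → posterior Beta(9/4, 22/5)
obs 5: x=1 → posterior Beta(13/4, 22/5)
obs 6: x=0 → posterior Beta(13/4, 27/5)
obs 7: x=0 → posterior Beta(13/4, 32/5)
obs 8: x=0 → posterior Beta(13/4, 37/5)
obs 9: x=1 → posterior Beta(17/4, 37/5)

alpha=17/4, beta=37/5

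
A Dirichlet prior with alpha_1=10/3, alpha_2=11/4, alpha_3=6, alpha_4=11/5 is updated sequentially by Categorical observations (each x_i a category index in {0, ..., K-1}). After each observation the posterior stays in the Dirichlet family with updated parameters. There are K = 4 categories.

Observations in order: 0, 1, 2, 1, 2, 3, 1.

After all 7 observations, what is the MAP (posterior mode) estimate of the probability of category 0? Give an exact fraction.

obs 1: x=0 → posterior Dirichlet(13/3, 11/4, 6, 11/5)
obs 2: x=1 → posterior Dirichlet(13/3, 15/4, 6, 11/5)
obs 3: x=2 → posterior Dirichlet(13/3, 15/4, 7, 11/5)
obs 4: x=1 → posterior Dirichlet(13/3, 19/4, 7, 11/5)
obs 5: x=2 → posterior Dirichlet(13/3, 19/4, 8, 11/5)
obs 6: x=3 → posterior Dirichlet(13/3, 19/4, 8, 16/5)
obs 7: x=1 → posterior Dirichlet(13/3, 23/4, 8, 16/5)

200/1037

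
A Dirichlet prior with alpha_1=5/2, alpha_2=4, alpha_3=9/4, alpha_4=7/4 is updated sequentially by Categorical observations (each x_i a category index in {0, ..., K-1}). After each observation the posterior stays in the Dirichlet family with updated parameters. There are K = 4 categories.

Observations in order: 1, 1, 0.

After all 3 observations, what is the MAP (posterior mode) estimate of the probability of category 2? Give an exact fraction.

obs 1: x=1 → posterior Dirichlet(5/2, 5, 9/4, 7/4)
obs 2: x=1 → posterior Dirichlet(5/2, 6, 9/4, 7/4)
obs 3: x=0 → posterior Dirichlet(7/2, 6, 9/4, 7/4)

5/38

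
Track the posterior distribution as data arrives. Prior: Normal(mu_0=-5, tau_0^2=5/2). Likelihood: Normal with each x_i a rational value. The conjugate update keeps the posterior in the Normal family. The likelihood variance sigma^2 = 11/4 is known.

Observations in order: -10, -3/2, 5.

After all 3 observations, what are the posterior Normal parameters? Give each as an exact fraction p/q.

mu_0=-120/41, tau_0^2=55/82

obs 1: x=-10 → posterior Normal(-155/21, 55/42)
obs 2: x=-3/2 → posterior Normal(-170/31, 55/62)
obs 3: x=5 → posterior Normal(-120/41, 55/82)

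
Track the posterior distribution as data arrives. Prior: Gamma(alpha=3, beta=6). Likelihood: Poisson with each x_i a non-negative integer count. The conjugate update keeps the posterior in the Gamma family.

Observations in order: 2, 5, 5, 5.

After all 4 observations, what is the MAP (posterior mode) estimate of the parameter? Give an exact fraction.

obs 1: x=2 → posterior Gamma(5, 7)
obs 2: x=5 → posterior Gamma(10, 8)
obs 3: x=5 → posterior Gamma(15, 9)
obs 4: x=5 → posterior Gamma(20, 10)

19/10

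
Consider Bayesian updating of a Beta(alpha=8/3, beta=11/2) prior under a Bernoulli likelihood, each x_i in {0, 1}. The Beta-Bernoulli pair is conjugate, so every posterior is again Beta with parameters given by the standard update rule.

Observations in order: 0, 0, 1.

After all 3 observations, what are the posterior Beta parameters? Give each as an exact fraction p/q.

obs 1: x=0 → posterior Beta(8/3, 13/2)
obs 2: x=0 → posterior Beta(8/3, 15/2)
obs 3: x=1 → posterior Beta(11/3, 15/2)

alpha=11/3, beta=15/2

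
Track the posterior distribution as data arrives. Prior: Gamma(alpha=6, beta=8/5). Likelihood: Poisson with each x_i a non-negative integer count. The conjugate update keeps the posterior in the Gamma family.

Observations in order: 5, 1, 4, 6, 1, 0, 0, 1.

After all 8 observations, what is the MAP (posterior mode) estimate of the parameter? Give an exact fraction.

115/48

obs 1: x=5 → posterior Gamma(11, 13/5)
obs 2: x=1 → posterior Gamma(12, 18/5)
obs 3: x=4 → posterior Gamma(16, 23/5)
obs 4: x=6 → posterior Gamma(22, 28/5)
obs 5: x=1 → posterior Gamma(23, 33/5)
obs 6: x=0 → posterior Gamma(23, 38/5)
obs 7: x=0 → posterior Gamma(23, 43/5)
obs 8: x=1 → posterior Gamma(24, 48/5)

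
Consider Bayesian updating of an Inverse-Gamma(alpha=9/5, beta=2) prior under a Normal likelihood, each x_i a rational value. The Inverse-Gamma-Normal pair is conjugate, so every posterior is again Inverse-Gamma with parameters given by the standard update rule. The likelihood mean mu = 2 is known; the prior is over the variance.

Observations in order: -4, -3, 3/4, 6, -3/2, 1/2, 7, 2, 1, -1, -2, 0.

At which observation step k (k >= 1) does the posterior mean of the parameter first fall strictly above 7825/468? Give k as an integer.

obs 1: x=-4 → posterior Inverse-Gamma(23/10, 20)
obs 2: x=-3 → posterior Inverse-Gamma(14/5, 65/2)
obs 3: x=3/4 → posterior Inverse-Gamma(33/10, 1065/32)
obs 4: x=6 → posterior Inverse-Gamma(19/5, 1321/32)
obs 5: x=-3/2 → posterior Inverse-Gamma(43/10, 1517/32)
obs 6: x=1/2 → posterior Inverse-Gamma(24/5, 1553/32)
obs 7: x=7 → posterior Inverse-Gamma(53/10, 1953/32)
obs 8: x=2 → posterior Inverse-Gamma(29/5, 1953/32)
obs 9: x=1 → posterior Inverse-Gamma(63/10, 1969/32)
obs 10: x=-1 → posterior Inverse-Gamma(34/5, 2113/32)
obs 11: x=-2 → posterior Inverse-Gamma(73/10, 2369/32)
obs 12: x=0 → posterior Inverse-Gamma(39/5, 2433/32)

k = 2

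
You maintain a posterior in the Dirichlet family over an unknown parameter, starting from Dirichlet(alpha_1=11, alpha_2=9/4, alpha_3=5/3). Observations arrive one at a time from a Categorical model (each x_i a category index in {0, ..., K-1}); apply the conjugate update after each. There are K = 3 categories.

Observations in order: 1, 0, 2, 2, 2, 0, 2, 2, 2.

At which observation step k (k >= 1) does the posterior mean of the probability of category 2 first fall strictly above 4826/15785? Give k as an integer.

k = 9

obs 1: x=1 → posterior Dirichlet(11, 13/4, 5/3)
obs 2: x=0 → posterior Dirichlet(12, 13/4, 5/3)
obs 3: x=2 → posterior Dirichlet(12, 13/4, 8/3)
obs 4: x=2 → posterior Dirichlet(12, 13/4, 11/3)
obs 5: x=2 → posterior Dirichlet(12, 13/4, 14/3)
obs 6: x=0 → posterior Dirichlet(13, 13/4, 14/3)
obs 7: x=2 → posterior Dirichlet(13, 13/4, 17/3)
obs 8: x=2 → posterior Dirichlet(13, 13/4, 20/3)
obs 9: x=2 → posterior Dirichlet(13, 13/4, 23/3)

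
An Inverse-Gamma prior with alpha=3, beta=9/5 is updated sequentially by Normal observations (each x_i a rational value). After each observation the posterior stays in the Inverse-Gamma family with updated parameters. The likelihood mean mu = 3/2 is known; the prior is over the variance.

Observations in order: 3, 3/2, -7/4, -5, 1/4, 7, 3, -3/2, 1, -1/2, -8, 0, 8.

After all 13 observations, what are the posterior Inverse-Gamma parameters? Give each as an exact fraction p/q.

alpha=19/2, beta=9629/80

obs 1: x=3 → posterior Inverse-Gamma(7/2, 117/40)
obs 2: x=3/2 → posterior Inverse-Gamma(4, 117/40)
obs 3: x=-7/4 → posterior Inverse-Gamma(9/2, 1313/160)
obs 4: x=-5 → posterior Inverse-Gamma(5, 4693/160)
obs 5: x=1/4 → posterior Inverse-Gamma(11/2, 2409/80)
obs 6: x=7 → posterior Inverse-Gamma(6, 3619/80)
obs 7: x=3 → posterior Inverse-Gamma(13/2, 3709/80)
obs 8: x=-3/2 → posterior Inverse-Gamma(7, 4069/80)
obs 9: x=1 → posterior Inverse-Gamma(15/2, 4079/80)
obs 10: x=-1/2 → posterior Inverse-Gamma(8, 4239/80)
obs 11: x=-8 → posterior Inverse-Gamma(17/2, 7849/80)
obs 12: x=0 → posterior Inverse-Gamma(9, 7939/80)
obs 13: x=8 → posterior Inverse-Gamma(19/2, 9629/80)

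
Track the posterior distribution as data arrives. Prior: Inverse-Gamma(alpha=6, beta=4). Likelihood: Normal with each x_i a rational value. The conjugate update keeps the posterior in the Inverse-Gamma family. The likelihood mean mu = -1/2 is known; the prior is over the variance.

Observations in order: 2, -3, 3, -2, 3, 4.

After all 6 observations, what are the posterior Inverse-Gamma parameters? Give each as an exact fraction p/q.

alpha=9, beta=135/4

obs 1: x=2 → posterior Inverse-Gamma(13/2, 57/8)
obs 2: x=-3 → posterior Inverse-Gamma(7, 41/4)
obs 3: x=3 → posterior Inverse-Gamma(15/2, 131/8)
obs 4: x=-2 → posterior Inverse-Gamma(8, 35/2)
obs 5: x=3 → posterior Inverse-Gamma(17/2, 189/8)
obs 6: x=4 → posterior Inverse-Gamma(9, 135/4)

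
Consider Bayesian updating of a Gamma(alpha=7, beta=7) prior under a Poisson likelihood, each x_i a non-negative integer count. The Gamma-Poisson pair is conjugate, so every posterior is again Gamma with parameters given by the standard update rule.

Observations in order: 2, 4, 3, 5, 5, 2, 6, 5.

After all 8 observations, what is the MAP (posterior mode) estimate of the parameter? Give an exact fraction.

38/15

obs 1: x=2 → posterior Gamma(9, 8)
obs 2: x=4 → posterior Gamma(13, 9)
obs 3: x=3 → posterior Gamma(16, 10)
obs 4: x=5 → posterior Gamma(21, 11)
obs 5: x=5 → posterior Gamma(26, 12)
obs 6: x=2 → posterior Gamma(28, 13)
obs 7: x=6 → posterior Gamma(34, 14)
obs 8: x=5 → posterior Gamma(39, 15)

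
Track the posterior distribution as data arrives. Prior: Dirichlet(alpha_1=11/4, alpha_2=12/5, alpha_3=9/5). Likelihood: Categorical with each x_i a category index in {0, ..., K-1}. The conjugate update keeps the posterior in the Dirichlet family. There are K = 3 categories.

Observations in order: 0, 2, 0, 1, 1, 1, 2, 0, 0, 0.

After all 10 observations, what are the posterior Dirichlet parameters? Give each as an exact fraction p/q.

obs 1: x=0 → posterior Dirichlet(15/4, 12/5, 9/5)
obs 2: x=2 → posterior Dirichlet(15/4, 12/5, 14/5)
obs 3: x=0 → posterior Dirichlet(19/4, 12/5, 14/5)
obs 4: x=1 → posterior Dirichlet(19/4, 17/5, 14/5)
obs 5: x=1 → posterior Dirichlet(19/4, 22/5, 14/5)
obs 6: x=1 → posterior Dirichlet(19/4, 27/5, 14/5)
obs 7: x=2 → posterior Dirichlet(19/4, 27/5, 19/5)
obs 8: x=0 → posterior Dirichlet(23/4, 27/5, 19/5)
obs 9: x=0 → posterior Dirichlet(27/4, 27/5, 19/5)
obs 10: x=0 → posterior Dirichlet(31/4, 27/5, 19/5)

alpha_1=31/4, alpha_2=27/5, alpha_3=19/5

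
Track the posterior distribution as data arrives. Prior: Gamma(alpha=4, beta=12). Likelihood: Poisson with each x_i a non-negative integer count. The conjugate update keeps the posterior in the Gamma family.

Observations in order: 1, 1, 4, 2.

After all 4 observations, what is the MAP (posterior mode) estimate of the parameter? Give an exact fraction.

11/16

obs 1: x=1 → posterior Gamma(5, 13)
obs 2: x=1 → posterior Gamma(6, 14)
obs 3: x=4 → posterior Gamma(10, 15)
obs 4: x=2 → posterior Gamma(12, 16)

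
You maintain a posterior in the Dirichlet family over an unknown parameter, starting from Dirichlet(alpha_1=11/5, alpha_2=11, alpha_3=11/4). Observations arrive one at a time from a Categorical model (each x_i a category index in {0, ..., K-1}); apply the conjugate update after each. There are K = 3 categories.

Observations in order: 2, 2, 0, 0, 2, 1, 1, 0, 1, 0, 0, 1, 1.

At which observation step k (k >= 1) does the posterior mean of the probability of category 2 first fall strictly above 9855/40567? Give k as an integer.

obs 1: x=2 → posterior Dirichlet(11/5, 11, 15/4)
obs 2: x=2 → posterior Dirichlet(11/5, 11, 19/4)
obs 3: x=0 → posterior Dirichlet(16/5, 11, 19/4)
obs 4: x=0 → posterior Dirichlet(21/5, 11, 19/4)
obs 5: x=2 → posterior Dirichlet(21/5, 11, 23/4)
obs 6: x=1 → posterior Dirichlet(21/5, 12, 23/4)
obs 7: x=1 → posterior Dirichlet(21/5, 13, 23/4)
obs 8: x=0 → posterior Dirichlet(26/5, 13, 23/4)
obs 9: x=1 → posterior Dirichlet(26/5, 14, 23/4)
obs 10: x=0 → posterior Dirichlet(31/5, 14, 23/4)
obs 11: x=0 → posterior Dirichlet(36/5, 14, 23/4)
obs 12: x=1 → posterior Dirichlet(36/5, 15, 23/4)
obs 13: x=1 → posterior Dirichlet(36/5, 16, 23/4)

k = 2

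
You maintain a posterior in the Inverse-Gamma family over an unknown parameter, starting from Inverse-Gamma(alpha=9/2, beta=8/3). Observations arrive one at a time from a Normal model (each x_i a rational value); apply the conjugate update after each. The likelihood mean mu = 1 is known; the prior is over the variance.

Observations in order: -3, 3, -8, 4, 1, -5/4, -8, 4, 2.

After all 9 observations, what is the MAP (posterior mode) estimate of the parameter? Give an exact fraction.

10147/960

obs 1: x=-3 → posterior Inverse-Gamma(5, 32/3)
obs 2: x=3 → posterior Inverse-Gamma(11/2, 38/3)
obs 3: x=-8 → posterior Inverse-Gamma(6, 319/6)
obs 4: x=4 → posterior Inverse-Gamma(13/2, 173/3)
obs 5: x=1 → posterior Inverse-Gamma(7, 173/3)
obs 6: x=-5/4 → posterior Inverse-Gamma(15/2, 5779/96)
obs 7: x=-8 → posterior Inverse-Gamma(8, 9667/96)
obs 8: x=4 → posterior Inverse-Gamma(17/2, 10099/96)
obs 9: x=2 → posterior Inverse-Gamma(9, 10147/96)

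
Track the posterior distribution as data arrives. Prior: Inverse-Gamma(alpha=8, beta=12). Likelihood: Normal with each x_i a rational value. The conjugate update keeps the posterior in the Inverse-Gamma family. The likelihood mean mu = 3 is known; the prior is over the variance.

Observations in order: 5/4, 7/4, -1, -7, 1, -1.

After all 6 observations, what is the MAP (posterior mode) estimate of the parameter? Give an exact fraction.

obs 1: x=5/4 → posterior Inverse-Gamma(17/2, 433/32)
obs 2: x=7/4 → posterior Inverse-Gamma(9, 229/16)
obs 3: x=-1 → posterior Inverse-Gamma(19/2, 357/16)
obs 4: x=-7 → posterior Inverse-Gamma(10, 1157/16)
obs 5: x=1 → posterior Inverse-Gamma(21/2, 1189/16)
obs 6: x=-1 → posterior Inverse-Gamma(11, 1317/16)

439/64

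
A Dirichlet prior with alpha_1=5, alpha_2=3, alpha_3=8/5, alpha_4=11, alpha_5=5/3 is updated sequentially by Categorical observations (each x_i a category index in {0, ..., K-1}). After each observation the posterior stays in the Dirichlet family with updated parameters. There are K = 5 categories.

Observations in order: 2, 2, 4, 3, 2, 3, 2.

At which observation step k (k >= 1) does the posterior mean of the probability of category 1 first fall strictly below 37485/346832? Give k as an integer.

k = 6

obs 1: x=2 → posterior Dirichlet(5, 3, 13/5, 11, 5/3)
obs 2: x=2 → posterior Dirichlet(5, 3, 18/5, 11, 5/3)
obs 3: x=4 → posterior Dirichlet(5, 3, 18/5, 11, 8/3)
obs 4: x=3 → posterior Dirichlet(5, 3, 18/5, 12, 8/3)
obs 5: x=2 → posterior Dirichlet(5, 3, 23/5, 12, 8/3)
obs 6: x=3 → posterior Dirichlet(5, 3, 23/5, 13, 8/3)
obs 7: x=2 → posterior Dirichlet(5, 3, 28/5, 13, 8/3)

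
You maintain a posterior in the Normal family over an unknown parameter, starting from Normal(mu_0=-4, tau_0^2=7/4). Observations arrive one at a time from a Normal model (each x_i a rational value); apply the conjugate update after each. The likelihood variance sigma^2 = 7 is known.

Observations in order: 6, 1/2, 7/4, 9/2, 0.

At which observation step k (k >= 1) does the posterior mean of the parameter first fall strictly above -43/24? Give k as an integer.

obs 1: x=6 → posterior Normal(-2, 7/5)
obs 2: x=1/2 → posterior Normal(-19/12, 7/6)
obs 3: x=7/4 → posterior Normal(-31/28, 1)
obs 4: x=9/2 → posterior Normal(-13/32, 7/8)
obs 5: x=0 → posterior Normal(-13/36, 7/9)

k = 2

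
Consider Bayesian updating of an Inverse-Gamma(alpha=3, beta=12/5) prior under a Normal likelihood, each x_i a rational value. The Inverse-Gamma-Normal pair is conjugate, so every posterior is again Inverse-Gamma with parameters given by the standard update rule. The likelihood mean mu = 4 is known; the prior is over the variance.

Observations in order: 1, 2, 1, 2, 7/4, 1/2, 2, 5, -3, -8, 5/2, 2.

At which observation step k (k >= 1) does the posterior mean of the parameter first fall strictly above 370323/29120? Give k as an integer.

obs 1: x=1 → posterior Inverse-Gamma(7/2, 69/10)
obs 2: x=2 → posterior Inverse-Gamma(4, 89/10)
obs 3: x=1 → posterior Inverse-Gamma(9/2, 67/5)
obs 4: x=2 → posterior Inverse-Gamma(5, 77/5)
obs 5: x=7/4 → posterior Inverse-Gamma(11/2, 2869/160)
obs 6: x=1/2 → posterior Inverse-Gamma(6, 3849/160)
obs 7: x=2 → posterior Inverse-Gamma(13/2, 4169/160)
obs 8: x=5 → posterior Inverse-Gamma(7, 4249/160)
obs 9: x=-3 → posterior Inverse-Gamma(15/2, 8169/160)
obs 10: x=-8 → posterior Inverse-Gamma(8, 19689/160)
obs 11: x=5/2 → posterior Inverse-Gamma(17/2, 19869/160)
obs 12: x=2 → posterior Inverse-Gamma(9, 20189/160)

k = 10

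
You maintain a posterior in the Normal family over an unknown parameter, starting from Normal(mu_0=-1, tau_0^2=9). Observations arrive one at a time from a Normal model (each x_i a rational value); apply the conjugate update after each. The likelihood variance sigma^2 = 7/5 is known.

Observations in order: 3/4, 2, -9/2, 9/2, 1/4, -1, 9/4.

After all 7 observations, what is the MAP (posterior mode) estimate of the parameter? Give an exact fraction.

obs 1: x=3/4 → posterior Normal(107/208, 63/52)
obs 2: x=2 → posterior Normal(467/388, 63/97)
obs 3: x=-9/2 → posterior Normal(-343/568, 63/142)
obs 4: x=9/2 → posterior Normal(467/748, 63/187)
obs 5: x=1/4 → posterior Normal(16/29, 63/232)
obs 6: x=-1 → posterior Normal(83/277, 63/277)
obs 7: x=9/4 → posterior Normal(737/1288, 9/46)

737/1288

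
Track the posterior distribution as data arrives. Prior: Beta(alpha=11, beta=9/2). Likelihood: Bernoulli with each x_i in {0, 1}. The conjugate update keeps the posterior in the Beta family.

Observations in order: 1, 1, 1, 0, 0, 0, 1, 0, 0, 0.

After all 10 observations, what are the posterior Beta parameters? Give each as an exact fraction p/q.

obs 1: x=1 → posterior Beta(12, 9/2)
obs 2: x=1 → posterior Beta(13, 9/2)
obs 3: x=1 → posterior Beta(14, 9/2)
obs 4: x=0 → posterior Beta(14, 11/2)
obs 5: x=0 → posterior Beta(14, 13/2)
obs 6: x=0 → posterior Beta(14, 15/2)
obs 7: x=1 → posterior Beta(15, 15/2)
obs 8: x=0 → posterior Beta(15, 17/2)
obs 9: x=0 → posterior Beta(15, 19/2)
obs 10: x=0 → posterior Beta(15, 21/2)

alpha=15, beta=21/2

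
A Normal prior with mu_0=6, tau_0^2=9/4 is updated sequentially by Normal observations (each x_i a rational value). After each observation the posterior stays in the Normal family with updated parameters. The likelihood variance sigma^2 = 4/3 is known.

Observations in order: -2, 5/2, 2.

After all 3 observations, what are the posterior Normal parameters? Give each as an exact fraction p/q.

obs 1: x=-2 → posterior Normal(42/43, 36/43)
obs 2: x=5/2 → posterior Normal(219/140, 18/35)
obs 3: x=2 → posterior Normal(327/194, 36/97)

mu_0=327/194, tau_0^2=36/97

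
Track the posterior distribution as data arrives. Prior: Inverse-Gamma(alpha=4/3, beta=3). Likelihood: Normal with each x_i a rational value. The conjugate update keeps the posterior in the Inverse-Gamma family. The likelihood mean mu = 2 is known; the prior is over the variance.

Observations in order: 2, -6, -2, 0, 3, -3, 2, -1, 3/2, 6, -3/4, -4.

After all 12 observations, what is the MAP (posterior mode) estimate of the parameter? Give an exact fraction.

8871/800

obs 1: x=2 → posterior Inverse-Gamma(11/6, 3)
obs 2: x=-6 → posterior Inverse-Gamma(7/3, 35)
obs 3: x=-2 → posterior Inverse-Gamma(17/6, 43)
obs 4: x=0 → posterior Inverse-Gamma(10/3, 45)
obs 5: x=3 → posterior Inverse-Gamma(23/6, 91/2)
obs 6: x=-3 → posterior Inverse-Gamma(13/3, 58)
obs 7: x=2 → posterior Inverse-Gamma(29/6, 58)
obs 8: x=-1 → posterior Inverse-Gamma(16/3, 125/2)
obs 9: x=3/2 → posterior Inverse-Gamma(35/6, 501/8)
obs 10: x=6 → posterior Inverse-Gamma(19/3, 565/8)
obs 11: x=-3/4 → posterior Inverse-Gamma(41/6, 2381/32)
obs 12: x=-4 → posterior Inverse-Gamma(22/3, 2957/32)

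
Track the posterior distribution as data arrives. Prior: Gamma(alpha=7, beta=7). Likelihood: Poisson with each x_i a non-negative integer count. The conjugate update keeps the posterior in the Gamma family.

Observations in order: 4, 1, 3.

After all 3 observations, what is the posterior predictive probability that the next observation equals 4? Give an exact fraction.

obs 1: x=4 → posterior Gamma(11, 8)
obs 2: x=1 → posterior Gamma(12, 9)
obs 3: x=3 → posterior Gamma(15, 10)

3060000000000000000/61159090448414546291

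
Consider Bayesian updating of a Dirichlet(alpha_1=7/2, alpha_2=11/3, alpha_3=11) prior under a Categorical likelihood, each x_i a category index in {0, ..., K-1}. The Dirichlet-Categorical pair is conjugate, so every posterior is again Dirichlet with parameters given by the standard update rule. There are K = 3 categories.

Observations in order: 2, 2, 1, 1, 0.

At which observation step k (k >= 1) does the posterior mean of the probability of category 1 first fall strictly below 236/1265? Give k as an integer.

obs 1: x=2 → posterior Dirichlet(7/2, 11/3, 12)
obs 2: x=2 → posterior Dirichlet(7/2, 11/3, 13)
obs 3: x=1 → posterior Dirichlet(7/2, 14/3, 13)
obs 4: x=1 → posterior Dirichlet(7/2, 17/3, 13)
obs 5: x=0 → posterior Dirichlet(9/2, 17/3, 13)

k = 2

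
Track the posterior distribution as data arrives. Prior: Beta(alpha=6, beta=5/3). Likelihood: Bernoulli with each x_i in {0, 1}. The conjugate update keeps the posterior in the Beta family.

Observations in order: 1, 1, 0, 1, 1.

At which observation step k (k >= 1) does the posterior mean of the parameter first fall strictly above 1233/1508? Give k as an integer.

k = 2

obs 1: x=1 → posterior Beta(7, 5/3)
obs 2: x=1 → posterior Beta(8, 5/3)
obs 3: x=0 → posterior Beta(8, 8/3)
obs 4: x=1 → posterior Beta(9, 8/3)
obs 5: x=1 → posterior Beta(10, 8/3)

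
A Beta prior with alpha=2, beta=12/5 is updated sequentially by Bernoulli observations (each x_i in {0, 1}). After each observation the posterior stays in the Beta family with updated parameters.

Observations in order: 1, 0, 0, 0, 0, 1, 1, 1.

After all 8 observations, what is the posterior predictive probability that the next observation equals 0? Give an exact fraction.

obs 1: x=1 → posterior Beta(3, 12/5)
obs 2: x=0 → posterior Beta(3, 17/5)
obs 3: x=0 → posterior Beta(3, 22/5)
obs 4: x=0 → posterior Beta(3, 27/5)
obs 5: x=0 → posterior Beta(3, 32/5)
obs 6: x=1 → posterior Beta(4, 32/5)
obs 7: x=1 → posterior Beta(5, 32/5)
obs 8: x=1 → posterior Beta(6, 32/5)

16/31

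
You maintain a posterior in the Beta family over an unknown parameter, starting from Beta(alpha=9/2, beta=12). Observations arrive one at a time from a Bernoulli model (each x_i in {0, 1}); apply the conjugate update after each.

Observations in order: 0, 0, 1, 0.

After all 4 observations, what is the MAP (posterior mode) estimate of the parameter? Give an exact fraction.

9/37

obs 1: x=0 → posterior Beta(9/2, 13)
obs 2: x=0 → posterior Beta(9/2, 14)
obs 3: x=1 → posterior Beta(11/2, 14)
obs 4: x=0 → posterior Beta(11/2, 15)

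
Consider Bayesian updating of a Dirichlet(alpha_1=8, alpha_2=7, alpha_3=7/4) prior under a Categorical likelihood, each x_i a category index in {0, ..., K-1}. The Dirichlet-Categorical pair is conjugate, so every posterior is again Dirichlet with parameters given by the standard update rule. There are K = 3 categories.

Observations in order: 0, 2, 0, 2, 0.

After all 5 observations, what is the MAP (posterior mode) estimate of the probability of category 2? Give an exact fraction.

obs 1: x=0 → posterior Dirichlet(9, 7, 7/4)
obs 2: x=2 → posterior Dirichlet(9, 7, 11/4)
obs 3: x=0 → posterior Dirichlet(10, 7, 11/4)
obs 4: x=2 → posterior Dirichlet(10, 7, 15/4)
obs 5: x=0 → posterior Dirichlet(11, 7, 15/4)

11/75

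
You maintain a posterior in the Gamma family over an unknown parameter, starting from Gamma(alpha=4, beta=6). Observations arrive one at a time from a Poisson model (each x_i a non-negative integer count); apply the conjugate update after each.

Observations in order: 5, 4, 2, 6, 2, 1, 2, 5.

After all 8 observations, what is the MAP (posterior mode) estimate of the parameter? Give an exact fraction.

obs 1: x=5 → posterior Gamma(9, 7)
obs 2: x=4 → posterior Gamma(13, 8)
obs 3: x=2 → posterior Gamma(15, 9)
obs 4: x=6 → posterior Gamma(21, 10)
obs 5: x=2 → posterior Gamma(23, 11)
obs 6: x=1 → posterior Gamma(24, 12)
obs 7: x=2 → posterior Gamma(26, 13)
obs 8: x=5 → posterior Gamma(31, 14)

15/7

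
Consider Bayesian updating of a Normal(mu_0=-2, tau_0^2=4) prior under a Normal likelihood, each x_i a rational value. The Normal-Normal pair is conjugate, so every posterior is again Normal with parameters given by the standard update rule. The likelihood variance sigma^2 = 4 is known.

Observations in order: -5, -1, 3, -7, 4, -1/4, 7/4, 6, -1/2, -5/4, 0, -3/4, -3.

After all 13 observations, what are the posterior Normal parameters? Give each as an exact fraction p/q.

obs 1: x=-5 → posterior Normal(-7/2, 2)
obs 2: x=-1 → posterior Normal(-8/3, 4/3)
obs 3: x=3 → posterior Normal(-5/4, 1)
obs 4: x=-7 → posterior Normal(-12/5, 4/5)
obs 5: x=4 → posterior Normal(-4/3, 2/3)
obs 6: x=-1/4 → posterior Normal(-33/28, 4/7)
obs 7: x=7/4 → posterior Normal(-13/16, 1/2)
obs 8: x=6 → posterior Normal(-1/18, 4/9)
obs 9: x=-1/2 → posterior Normal(-1/10, 2/5)
obs 10: x=-5/4 → posterior Normal(-9/44, 4/11)
obs 11: x=0 → posterior Normal(-3/16, 1/3)
obs 12: x=-3/4 → posterior Normal(-3/13, 4/13)
obs 13: x=-3 → posterior Normal(-3/7, 2/7)

mu_0=-3/7, tau_0^2=2/7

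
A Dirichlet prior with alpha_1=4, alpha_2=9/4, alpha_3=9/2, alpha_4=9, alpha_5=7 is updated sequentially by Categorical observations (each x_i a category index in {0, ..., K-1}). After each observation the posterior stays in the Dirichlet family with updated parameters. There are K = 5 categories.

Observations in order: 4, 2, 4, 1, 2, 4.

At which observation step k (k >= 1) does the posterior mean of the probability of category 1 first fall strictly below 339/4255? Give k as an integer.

obs 1: x=4 → posterior Dirichlet(4, 9/4, 9/2, 9, 8)
obs 2: x=2 → posterior Dirichlet(4, 9/4, 11/2, 9, 8)
obs 3: x=4 → posterior Dirichlet(4, 9/4, 11/2, 9, 9)
obs 4: x=1 → posterior Dirichlet(4, 13/4, 11/2, 9, 9)
obs 5: x=2 → posterior Dirichlet(4, 13/4, 13/2, 9, 9)
obs 6: x=4 → posterior Dirichlet(4, 13/4, 13/2, 9, 10)

k = 2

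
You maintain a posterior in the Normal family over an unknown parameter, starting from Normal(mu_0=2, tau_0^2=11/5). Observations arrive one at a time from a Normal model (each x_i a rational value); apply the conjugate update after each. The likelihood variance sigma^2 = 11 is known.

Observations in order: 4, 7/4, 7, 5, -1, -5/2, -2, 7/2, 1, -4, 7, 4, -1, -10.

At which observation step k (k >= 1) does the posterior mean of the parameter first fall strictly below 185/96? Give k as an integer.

k = 7

obs 1: x=4 → posterior Normal(7/3, 11/6)
obs 2: x=7/4 → posterior Normal(9/4, 11/7)
obs 3: x=7 → posterior Normal(91/32, 11/8)
obs 4: x=5 → posterior Normal(37/12, 11/9)
obs 5: x=-1 → posterior Normal(107/40, 11/10)
obs 6: x=-5/2 → posterior Normal(97/44, 1)
obs 7: x=-2 → posterior Normal(89/48, 11/12)
obs 8: x=7/2 → posterior Normal(103/52, 11/13)
obs 9: x=1 → posterior Normal(107/56, 11/14)
obs 10: x=-4 → posterior Normal(91/60, 11/15)
obs 11: x=7 → posterior Normal(119/64, 11/16)
obs 12: x=4 → posterior Normal(135/68, 11/17)
obs 13: x=-1 → posterior Normal(131/72, 11/18)
obs 14: x=-10 → posterior Normal(91/76, 11/19)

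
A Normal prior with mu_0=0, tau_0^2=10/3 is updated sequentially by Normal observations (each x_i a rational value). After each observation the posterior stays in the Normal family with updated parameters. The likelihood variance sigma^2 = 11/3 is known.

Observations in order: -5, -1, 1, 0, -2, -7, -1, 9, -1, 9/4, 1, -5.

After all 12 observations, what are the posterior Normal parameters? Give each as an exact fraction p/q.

mu_0=-175/262, tau_0^2=110/393

obs 1: x=-5 → posterior Normal(-50/21, 110/63)
obs 2: x=-1 → posterior Normal(-60/31, 110/93)
obs 3: x=1 → posterior Normal(-50/41, 110/123)
obs 4: x=0 → posterior Normal(-50/51, 110/153)
obs 5: x=-2 → posterior Normal(-70/61, 110/183)
obs 6: x=-7 → posterior Normal(-140/71, 110/213)
obs 7: x=-1 → posterior Normal(-50/27, 110/243)
obs 8: x=9 → posterior Normal(-60/91, 110/273)
obs 9: x=-1 → posterior Normal(-70/101, 110/303)
obs 10: x=9/4 → posterior Normal(-95/222, 110/333)
obs 11: x=1 → posterior Normal(-75/242, 10/33)
obs 12: x=-5 → posterior Normal(-175/262, 110/393)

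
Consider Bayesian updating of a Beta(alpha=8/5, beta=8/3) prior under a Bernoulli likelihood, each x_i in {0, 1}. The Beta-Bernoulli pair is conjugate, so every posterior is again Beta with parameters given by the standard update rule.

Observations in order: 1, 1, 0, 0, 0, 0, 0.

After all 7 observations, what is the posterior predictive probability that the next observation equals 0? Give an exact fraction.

115/169

obs 1: x=1 → posterior Beta(13/5, 8/3)
obs 2: x=1 → posterior Beta(18/5, 8/3)
obs 3: x=0 → posterior Beta(18/5, 11/3)
obs 4: x=0 → posterior Beta(18/5, 14/3)
obs 5: x=0 → posterior Beta(18/5, 17/3)
obs 6: x=0 → posterior Beta(18/5, 20/3)
obs 7: x=0 → posterior Beta(18/5, 23/3)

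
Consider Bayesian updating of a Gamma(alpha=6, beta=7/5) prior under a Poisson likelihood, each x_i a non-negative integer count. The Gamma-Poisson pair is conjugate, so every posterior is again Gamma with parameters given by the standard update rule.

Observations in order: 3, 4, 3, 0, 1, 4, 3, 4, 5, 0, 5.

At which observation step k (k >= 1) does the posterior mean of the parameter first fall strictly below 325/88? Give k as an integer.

obs 1: x=3 → posterior Gamma(9, 12/5)
obs 2: x=4 → posterior Gamma(13, 17/5)
obs 3: x=3 → posterior Gamma(16, 22/5)
obs 4: x=0 → posterior Gamma(16, 27/5)
obs 5: x=1 → posterior Gamma(17, 32/5)
obs 6: x=4 → posterior Gamma(21, 37/5)
obs 7: x=3 → posterior Gamma(24, 42/5)
obs 8: x=4 → posterior Gamma(28, 47/5)
obs 9: x=5 → posterior Gamma(33, 52/5)
obs 10: x=0 → posterior Gamma(33, 57/5)
obs 11: x=5 → posterior Gamma(38, 62/5)

k = 3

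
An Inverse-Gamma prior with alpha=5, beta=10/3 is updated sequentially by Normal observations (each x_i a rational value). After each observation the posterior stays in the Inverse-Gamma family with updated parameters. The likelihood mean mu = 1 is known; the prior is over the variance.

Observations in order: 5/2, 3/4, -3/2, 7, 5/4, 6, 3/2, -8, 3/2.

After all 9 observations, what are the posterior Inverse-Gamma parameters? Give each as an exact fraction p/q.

alpha=19/2, beta=3787/48

obs 1: x=5/2 → posterior Inverse-Gamma(11/2, 107/24)
obs 2: x=3/4 → posterior Inverse-Gamma(6, 431/96)
obs 3: x=-3/2 → posterior Inverse-Gamma(13/2, 731/96)
obs 4: x=7 → posterior Inverse-Gamma(7, 2459/96)
obs 5: x=5/4 → posterior Inverse-Gamma(15/2, 1231/48)
obs 6: x=6 → posterior Inverse-Gamma(8, 1831/48)
obs 7: x=3/2 → posterior Inverse-Gamma(17/2, 1837/48)
obs 8: x=-8 → posterior Inverse-Gamma(9, 3781/48)
obs 9: x=3/2 → posterior Inverse-Gamma(19/2, 3787/48)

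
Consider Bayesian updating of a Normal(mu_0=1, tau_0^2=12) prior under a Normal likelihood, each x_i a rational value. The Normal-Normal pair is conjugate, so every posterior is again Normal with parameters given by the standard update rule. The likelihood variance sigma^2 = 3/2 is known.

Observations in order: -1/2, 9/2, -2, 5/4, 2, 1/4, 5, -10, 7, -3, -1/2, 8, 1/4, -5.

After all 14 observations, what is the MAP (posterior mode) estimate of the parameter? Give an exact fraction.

59/113

obs 1: x=-1/2 → posterior Normal(-1/3, 4/3)
obs 2: x=9/2 → posterior Normal(33/17, 12/17)
obs 3: x=-2 → posterior Normal(17/25, 12/25)
obs 4: x=5/4 → posterior Normal(9/11, 4/11)
obs 5: x=2 → posterior Normal(43/41, 12/41)
obs 6: x=1/4 → posterior Normal(45/49, 12/49)
obs 7: x=5 → posterior Normal(85/57, 4/19)
obs 8: x=-10 → posterior Normal(1/13, 12/65)
obs 9: x=7 → posterior Normal(61/73, 12/73)
obs 10: x=-3 → posterior Normal(37/81, 4/27)
obs 11: x=-1/2 → posterior Normal(33/89, 12/89)
obs 12: x=8 → posterior Normal(1, 12/97)
obs 13: x=1/4 → posterior Normal(33/35, 4/35)
obs 14: x=-5 → posterior Normal(59/113, 12/113)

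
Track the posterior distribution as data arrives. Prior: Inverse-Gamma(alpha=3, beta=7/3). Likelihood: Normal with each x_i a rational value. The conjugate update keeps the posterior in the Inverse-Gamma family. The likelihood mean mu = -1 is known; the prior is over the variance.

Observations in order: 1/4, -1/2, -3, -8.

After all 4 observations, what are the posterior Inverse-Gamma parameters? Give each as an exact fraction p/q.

obs 1: x=1/4 → posterior Inverse-Gamma(7/2, 299/96)
obs 2: x=-1/2 → posterior Inverse-Gamma(4, 311/96)
obs 3: x=-3 → posterior Inverse-Gamma(9/2, 503/96)
obs 4: x=-8 → posterior Inverse-Gamma(5, 2855/96)

alpha=5, beta=2855/96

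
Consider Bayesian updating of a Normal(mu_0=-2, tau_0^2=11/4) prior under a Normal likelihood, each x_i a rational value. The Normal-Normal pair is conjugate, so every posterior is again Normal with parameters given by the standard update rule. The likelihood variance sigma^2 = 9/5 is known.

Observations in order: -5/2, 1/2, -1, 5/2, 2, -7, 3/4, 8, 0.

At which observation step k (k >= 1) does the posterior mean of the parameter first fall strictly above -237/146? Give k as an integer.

obs 1: x=-5/2 → posterior Normal(-419/182, 99/91)
obs 2: x=1/2 → posterior Normal(-91/73, 99/146)
obs 3: x=-1 → posterior Normal(-79/67, 33/67)
obs 4: x=5/2 → posterior Normal(-199/512, 99/256)
obs 5: x=2 → posterior Normal(21/622, 99/311)
obs 6: x=-7 → posterior Normal(-749/732, 33/122)
obs 7: x=3/4 → posterior Normal(-1333/1684, 99/421)
obs 8: x=8 → posterior Normal(61/272, 99/476)
obs 9: x=0 → posterior Normal(427/2124, 11/59)

k = 2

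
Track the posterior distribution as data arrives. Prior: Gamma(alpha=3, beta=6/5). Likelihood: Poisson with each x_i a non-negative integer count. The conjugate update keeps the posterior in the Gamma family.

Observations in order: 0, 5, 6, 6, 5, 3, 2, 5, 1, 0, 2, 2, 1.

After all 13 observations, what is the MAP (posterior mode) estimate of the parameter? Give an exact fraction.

obs 1: x=0 → posterior Gamma(3, 11/5)
obs 2: x=5 → posterior Gamma(8, 16/5)
obs 3: x=6 → posterior Gamma(14, 21/5)
obs 4: x=6 → posterior Gamma(20, 26/5)
obs 5: x=5 → posterior Gamma(25, 31/5)
obs 6: x=3 → posterior Gamma(28, 36/5)
obs 7: x=2 → posterior Gamma(30, 41/5)
obs 8: x=5 → posterior Gamma(35, 46/5)
obs 9: x=1 → posterior Gamma(36, 51/5)
obs 10: x=0 → posterior Gamma(36, 56/5)
obs 11: x=2 → posterior Gamma(38, 61/5)
obs 12: x=2 → posterior Gamma(40, 66/5)
obs 13: x=1 → posterior Gamma(41, 71/5)

200/71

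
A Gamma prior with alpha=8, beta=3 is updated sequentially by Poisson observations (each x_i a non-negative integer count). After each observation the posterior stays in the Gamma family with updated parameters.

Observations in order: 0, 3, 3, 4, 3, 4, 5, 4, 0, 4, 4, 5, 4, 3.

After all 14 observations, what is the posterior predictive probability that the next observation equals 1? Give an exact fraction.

2781261054089634417978685260068829533776361098661640987380359813729/20304580482312745056581514038991151288580756710251084542515775275008

obs 1: x=0 → posterior Gamma(8, 4)
obs 2: x=3 → posterior Gamma(11, 5)
obs 3: x=3 → posterior Gamma(14, 6)
obs 4: x=4 → posterior Gamma(18, 7)
obs 5: x=3 → posterior Gamma(21, 8)
obs 6: x=4 → posterior Gamma(25, 9)
obs 7: x=5 → posterior Gamma(30, 10)
obs 8: x=4 → posterior Gamma(34, 11)
obs 9: x=0 → posterior Gamma(34, 12)
obs 10: x=4 → posterior Gamma(38, 13)
obs 11: x=4 → posterior Gamma(42, 14)
obs 12: x=5 → posterior Gamma(47, 15)
obs 13: x=4 → posterior Gamma(51, 16)
obs 14: x=3 → posterior Gamma(54, 17)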